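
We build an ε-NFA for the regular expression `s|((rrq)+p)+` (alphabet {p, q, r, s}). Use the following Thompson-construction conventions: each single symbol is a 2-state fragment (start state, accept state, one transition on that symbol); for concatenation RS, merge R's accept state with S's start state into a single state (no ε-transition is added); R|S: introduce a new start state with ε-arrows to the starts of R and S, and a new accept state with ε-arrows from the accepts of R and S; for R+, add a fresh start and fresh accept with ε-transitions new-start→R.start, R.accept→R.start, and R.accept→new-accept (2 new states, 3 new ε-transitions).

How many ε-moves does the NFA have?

10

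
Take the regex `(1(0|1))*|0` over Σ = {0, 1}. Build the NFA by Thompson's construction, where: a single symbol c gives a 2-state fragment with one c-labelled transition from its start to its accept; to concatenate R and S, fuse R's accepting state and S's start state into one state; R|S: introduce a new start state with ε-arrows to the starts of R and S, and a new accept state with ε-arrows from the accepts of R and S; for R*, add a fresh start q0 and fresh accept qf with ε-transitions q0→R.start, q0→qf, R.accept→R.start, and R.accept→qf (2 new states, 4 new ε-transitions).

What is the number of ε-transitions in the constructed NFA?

12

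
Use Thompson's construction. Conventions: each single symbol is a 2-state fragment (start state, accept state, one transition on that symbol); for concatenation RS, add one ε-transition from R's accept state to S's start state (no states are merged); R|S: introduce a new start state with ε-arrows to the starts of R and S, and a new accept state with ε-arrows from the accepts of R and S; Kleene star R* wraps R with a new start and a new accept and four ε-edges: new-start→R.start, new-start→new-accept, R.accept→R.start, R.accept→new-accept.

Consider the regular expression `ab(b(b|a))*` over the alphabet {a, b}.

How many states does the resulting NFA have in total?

14

Per subexpression:
Each of the 5 symbol leaves contributes a 2-state fragment.
  b|a = 6 states
  b(b|a) = 8 states
  (b(b|a))* = 10 states
  ab(b(b|a))* = 14 states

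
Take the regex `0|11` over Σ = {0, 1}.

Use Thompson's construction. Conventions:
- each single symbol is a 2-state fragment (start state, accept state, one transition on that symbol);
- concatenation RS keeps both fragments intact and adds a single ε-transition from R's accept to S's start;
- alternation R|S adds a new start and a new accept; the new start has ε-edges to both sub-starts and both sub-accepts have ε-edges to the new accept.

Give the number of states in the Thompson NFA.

Building bottom-up:
Each of the 3 symbol leaves contributes a 2-state fragment.
  11 → 4 states
  0|11 → 8 states

8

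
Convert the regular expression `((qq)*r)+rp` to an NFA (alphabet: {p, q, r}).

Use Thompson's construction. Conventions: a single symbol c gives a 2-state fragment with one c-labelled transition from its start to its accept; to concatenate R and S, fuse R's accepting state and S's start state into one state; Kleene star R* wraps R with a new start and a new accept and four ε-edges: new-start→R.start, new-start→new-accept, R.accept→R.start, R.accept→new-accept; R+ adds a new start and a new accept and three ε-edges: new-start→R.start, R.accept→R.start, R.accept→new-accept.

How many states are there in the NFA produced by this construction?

By structural recursion:
Each of the 5 symbol leaves contributes a 2-state fragment.
  qq : 3 states
  (qq)* : 5 states
  (qq)*r : 6 states
  ((qq)*r)+ : 8 states
  ((qq)*r)+rp : 10 states

10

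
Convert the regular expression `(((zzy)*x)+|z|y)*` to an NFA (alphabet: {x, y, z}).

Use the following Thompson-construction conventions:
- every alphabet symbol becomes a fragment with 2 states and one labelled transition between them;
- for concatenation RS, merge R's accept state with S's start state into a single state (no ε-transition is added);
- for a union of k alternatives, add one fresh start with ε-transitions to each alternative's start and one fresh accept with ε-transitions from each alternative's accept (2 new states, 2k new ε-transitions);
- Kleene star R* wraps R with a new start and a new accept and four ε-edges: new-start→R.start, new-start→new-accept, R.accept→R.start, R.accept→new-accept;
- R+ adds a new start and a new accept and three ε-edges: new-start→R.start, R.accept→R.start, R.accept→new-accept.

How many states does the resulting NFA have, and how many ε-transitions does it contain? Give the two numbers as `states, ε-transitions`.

Per subexpression:
Each of the 6 symbol leaves contributes 2 states and 0 ε-transitions.
  zzy → 4 states, 0 ε-transitions
  (zzy)* → 6 states, 4 ε-transitions
  (zzy)*x → 7 states, 4 ε-transitions
  ((zzy)*x)+ → 9 states, 7 ε-transitions
  ((zzy)*x)+|z|y → 15 states, 13 ε-transitions
  (((zzy)*x)+|z|y)* → 17 states, 17 ε-transitions

17, 17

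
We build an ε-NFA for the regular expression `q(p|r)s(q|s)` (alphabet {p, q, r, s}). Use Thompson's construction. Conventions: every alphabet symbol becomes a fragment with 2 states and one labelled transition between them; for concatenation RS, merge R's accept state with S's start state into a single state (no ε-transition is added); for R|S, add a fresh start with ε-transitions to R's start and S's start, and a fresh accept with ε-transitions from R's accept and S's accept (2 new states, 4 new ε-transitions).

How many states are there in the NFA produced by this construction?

Recursing over subexpressions:
Each of the 6 symbol leaves contributes a 2-state fragment.
  p|r = 6 states
  q|s = 6 states
  q(p|r)s(q|s) = 13 states

13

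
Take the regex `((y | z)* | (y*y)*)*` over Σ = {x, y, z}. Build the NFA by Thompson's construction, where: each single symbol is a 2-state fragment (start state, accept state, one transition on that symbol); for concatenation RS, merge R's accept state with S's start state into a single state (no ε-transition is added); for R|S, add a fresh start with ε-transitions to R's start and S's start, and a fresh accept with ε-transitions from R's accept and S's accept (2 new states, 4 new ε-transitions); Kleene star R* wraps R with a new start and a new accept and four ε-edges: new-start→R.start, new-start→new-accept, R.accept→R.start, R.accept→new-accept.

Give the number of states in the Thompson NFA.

By structural recursion:
Each of the 4 symbol leaves contributes a 2-state fragment.
  y | z : 6 states
  (y | z)* : 8 states
  y* : 4 states
  y*y : 5 states
  (y*y)* : 7 states
  (y | z)* | (y*y)* : 17 states
  ((y | z)* | (y*y)*)* : 19 states

19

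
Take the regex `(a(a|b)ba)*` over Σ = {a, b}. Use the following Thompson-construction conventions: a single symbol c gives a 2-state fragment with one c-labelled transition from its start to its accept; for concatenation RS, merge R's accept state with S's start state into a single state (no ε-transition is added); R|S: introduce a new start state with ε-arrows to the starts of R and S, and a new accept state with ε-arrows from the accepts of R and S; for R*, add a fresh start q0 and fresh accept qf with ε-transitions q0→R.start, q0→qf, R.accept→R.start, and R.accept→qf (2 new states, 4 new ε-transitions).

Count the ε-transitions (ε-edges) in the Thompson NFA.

8

Building bottom-up:
Each of the 5 symbol leaves contributes 0 ε-transitions.
  a|b → 4 ε-transitions
  a(a|b)ba → 4 ε-transitions
  (a(a|b)ba)* → 8 ε-transitions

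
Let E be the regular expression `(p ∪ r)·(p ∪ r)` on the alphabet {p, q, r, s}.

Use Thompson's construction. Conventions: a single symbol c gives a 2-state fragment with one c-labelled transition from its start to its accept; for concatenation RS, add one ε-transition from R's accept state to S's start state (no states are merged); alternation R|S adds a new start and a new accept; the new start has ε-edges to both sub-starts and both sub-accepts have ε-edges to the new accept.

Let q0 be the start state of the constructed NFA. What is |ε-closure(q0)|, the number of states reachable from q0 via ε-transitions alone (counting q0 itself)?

3

Compute the ε-closure size of each fragment's start state recursively; a symbol fragment's start has no outgoing ε-edge, so its closure is just itself (size 1).
  p ∪ r — |ε-closure| = 1 + 1 + 1 = 3 (the new accept is not ε-reachable since no branch accepts ε)
  p ∪ r — new start ε-reaches every alternative's start; none of them accept ε, so the new accept is not reached: |ε-closure| = 1 + 1 + 1 = 3
  (p ∪ r)·(p ∪ r) — |ε-closure| equals the left operand's closure size = 3 (its accept is not ε-reachable, so the closure stops there)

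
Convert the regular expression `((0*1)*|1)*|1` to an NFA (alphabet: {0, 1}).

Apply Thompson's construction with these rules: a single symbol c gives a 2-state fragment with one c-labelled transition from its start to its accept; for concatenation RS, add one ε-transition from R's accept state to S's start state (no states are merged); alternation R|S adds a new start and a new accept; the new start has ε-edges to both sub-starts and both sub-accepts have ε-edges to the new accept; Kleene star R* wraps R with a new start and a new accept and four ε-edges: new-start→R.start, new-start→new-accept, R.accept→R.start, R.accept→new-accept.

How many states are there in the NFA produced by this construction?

Recursing over subexpressions:
Each of the 4 symbol leaves contributes a 2-state fragment.
  0* — 4 states
  0*1 — 6 states
  (0*1)* — 8 states
  (0*1)*|1 — 12 states
  ((0*1)*|1)* — 14 states
  ((0*1)*|1)*|1 — 18 states

18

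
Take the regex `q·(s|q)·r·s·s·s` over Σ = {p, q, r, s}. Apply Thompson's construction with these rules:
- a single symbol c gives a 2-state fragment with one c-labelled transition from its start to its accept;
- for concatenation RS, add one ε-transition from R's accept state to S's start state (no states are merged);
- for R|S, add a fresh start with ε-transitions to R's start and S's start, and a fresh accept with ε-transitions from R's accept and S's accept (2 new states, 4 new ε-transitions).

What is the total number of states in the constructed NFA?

Building bottom-up:
Each of the 7 symbol leaves contributes a 2-state fragment.
  s|q → 6 states
  q·(s|q)·r·s·s·s → 16 states

16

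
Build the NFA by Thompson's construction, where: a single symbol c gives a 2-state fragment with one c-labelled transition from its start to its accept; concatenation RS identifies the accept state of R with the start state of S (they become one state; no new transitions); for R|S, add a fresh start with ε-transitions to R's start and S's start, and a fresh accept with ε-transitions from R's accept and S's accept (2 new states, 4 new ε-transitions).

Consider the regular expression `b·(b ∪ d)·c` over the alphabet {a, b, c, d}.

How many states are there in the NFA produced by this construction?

Per subexpression:
Each of the 4 symbol leaves contributes a 2-state fragment.
  b ∪ d : 6 states
  b·(b ∪ d)·c : 8 states

8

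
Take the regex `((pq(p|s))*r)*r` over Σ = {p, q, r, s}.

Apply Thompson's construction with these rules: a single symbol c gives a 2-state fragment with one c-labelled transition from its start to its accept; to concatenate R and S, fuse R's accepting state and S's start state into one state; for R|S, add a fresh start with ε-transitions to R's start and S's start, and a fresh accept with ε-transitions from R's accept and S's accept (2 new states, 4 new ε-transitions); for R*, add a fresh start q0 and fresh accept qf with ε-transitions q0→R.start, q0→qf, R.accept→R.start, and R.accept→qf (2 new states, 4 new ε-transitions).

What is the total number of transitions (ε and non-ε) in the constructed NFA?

18

Per subexpression:
Each of the 6 symbol leaves contributes 1 transition (1 symbol, 0 ε).
  p|s — 6 transitions (2 symbol, 4 ε)
  pq(p|s) — 8 transitions (4 symbol, 4 ε)
  (pq(p|s))* — 12 transitions (4 symbol, 8 ε)
  (pq(p|s))*r — 13 transitions (5 symbol, 8 ε)
  ((pq(p|s))*r)* — 17 transitions (5 symbol, 12 ε)
  ((pq(p|s))*r)*r — 18 transitions (6 symbol, 12 ε)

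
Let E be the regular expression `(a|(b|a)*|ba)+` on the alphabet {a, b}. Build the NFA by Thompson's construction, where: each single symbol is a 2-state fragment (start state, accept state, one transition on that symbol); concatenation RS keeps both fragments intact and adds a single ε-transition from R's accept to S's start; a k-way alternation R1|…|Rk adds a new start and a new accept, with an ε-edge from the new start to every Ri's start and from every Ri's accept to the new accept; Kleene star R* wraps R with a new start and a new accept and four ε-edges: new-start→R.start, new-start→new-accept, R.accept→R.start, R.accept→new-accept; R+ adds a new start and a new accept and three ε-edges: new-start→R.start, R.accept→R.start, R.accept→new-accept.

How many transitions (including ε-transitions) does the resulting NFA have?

23

Per subexpression:
Each of the 5 symbol leaves contributes 1 transition (1 symbol, 0 ε).
  b|a — 6 transitions (2 symbol, 4 ε)
  (b|a)* — 10 transitions (2 symbol, 8 ε)
  ba — 3 transitions (2 symbol, 1 ε)
  a|(b|a)*|ba — 20 transitions (5 symbol, 15 ε)
  (a|(b|a)*|ba)+ — 23 transitions (5 symbol, 18 ε)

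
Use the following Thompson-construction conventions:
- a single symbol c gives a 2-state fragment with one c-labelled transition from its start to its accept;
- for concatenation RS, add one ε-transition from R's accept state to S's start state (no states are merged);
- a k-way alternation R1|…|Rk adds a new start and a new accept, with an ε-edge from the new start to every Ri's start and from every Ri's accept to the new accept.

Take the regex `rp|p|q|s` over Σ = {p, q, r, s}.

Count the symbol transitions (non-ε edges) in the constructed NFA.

Building bottom-up:
Each of the 5 symbol leaves contributes exactly 1 symbol transition.
  rp — 2 symbol transitions
  rp|p|q|s — 5 symbol transitions

5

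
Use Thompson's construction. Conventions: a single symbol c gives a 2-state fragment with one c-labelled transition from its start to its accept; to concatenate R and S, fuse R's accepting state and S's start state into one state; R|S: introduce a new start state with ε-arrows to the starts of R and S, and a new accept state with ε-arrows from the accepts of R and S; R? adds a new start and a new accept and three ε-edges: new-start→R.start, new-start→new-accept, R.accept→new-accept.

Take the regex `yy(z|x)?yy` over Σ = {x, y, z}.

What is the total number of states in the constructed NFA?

Per subexpression:
Each of the 6 symbol leaves contributes a 2-state fragment.
  z|x → 6 states
  (z|x)? → 8 states
  yy(z|x)?yy → 12 states

12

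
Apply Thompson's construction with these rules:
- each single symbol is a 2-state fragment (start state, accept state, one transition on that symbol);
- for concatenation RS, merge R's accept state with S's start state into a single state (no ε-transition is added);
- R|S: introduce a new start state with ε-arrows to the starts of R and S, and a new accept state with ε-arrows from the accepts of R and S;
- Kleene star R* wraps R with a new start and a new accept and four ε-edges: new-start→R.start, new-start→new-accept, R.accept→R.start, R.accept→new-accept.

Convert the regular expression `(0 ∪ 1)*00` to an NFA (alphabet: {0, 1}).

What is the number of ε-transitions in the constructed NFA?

Recursing over subexpressions:
Each of the 4 symbol leaves contributes 0 ε-transitions.
  0 ∪ 1 : 4 ε-transitions
  (0 ∪ 1)* : 8 ε-transitions
  (0 ∪ 1)*00 : 8 ε-transitions

8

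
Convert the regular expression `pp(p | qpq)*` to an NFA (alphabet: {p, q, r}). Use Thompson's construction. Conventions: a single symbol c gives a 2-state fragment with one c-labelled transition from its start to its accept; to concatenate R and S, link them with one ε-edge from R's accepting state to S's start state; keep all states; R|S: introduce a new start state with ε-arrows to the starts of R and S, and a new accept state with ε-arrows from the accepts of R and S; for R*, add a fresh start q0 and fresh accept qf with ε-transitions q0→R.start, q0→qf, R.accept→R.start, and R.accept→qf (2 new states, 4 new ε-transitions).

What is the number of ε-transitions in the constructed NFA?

12

Per subexpression:
Each of the 6 symbol leaves contributes 0 ε-transitions.
  qpq : 2 ε-transitions
  p | qpq : 6 ε-transitions
  (p | qpq)* : 10 ε-transitions
  pp(p | qpq)* : 12 ε-transitions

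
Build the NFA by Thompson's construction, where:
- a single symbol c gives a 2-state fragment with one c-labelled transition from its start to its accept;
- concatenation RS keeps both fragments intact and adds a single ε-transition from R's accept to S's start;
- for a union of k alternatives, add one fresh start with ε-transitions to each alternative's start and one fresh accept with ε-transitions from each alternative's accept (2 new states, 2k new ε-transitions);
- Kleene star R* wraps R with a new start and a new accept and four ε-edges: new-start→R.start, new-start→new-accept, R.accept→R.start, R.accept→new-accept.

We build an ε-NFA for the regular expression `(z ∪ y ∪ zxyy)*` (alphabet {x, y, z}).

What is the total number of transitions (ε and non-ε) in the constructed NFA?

19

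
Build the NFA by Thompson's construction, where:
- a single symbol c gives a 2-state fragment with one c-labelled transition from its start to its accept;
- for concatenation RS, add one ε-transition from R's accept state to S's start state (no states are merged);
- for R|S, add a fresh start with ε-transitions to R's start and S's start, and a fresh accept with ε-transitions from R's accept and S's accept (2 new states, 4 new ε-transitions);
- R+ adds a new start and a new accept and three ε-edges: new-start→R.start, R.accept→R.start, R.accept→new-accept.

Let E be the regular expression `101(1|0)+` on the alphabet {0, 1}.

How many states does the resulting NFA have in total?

By structural recursion:
Each of the 5 symbol leaves contributes a 2-state fragment.
  1|0 = 6 states
  (1|0)+ = 8 states
  101(1|0)+ = 14 states

14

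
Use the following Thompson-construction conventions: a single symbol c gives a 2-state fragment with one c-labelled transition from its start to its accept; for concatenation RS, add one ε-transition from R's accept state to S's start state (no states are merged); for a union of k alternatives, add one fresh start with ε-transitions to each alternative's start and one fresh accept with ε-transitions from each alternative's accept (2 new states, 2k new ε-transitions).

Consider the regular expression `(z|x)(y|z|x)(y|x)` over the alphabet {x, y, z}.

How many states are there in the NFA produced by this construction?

Per subexpression:
Each of the 7 symbol leaves contributes a 2-state fragment.
  z|x : 6 states
  y|z|x : 8 states
  y|x : 6 states
  (z|x)(y|z|x)(y|x) : 20 states

20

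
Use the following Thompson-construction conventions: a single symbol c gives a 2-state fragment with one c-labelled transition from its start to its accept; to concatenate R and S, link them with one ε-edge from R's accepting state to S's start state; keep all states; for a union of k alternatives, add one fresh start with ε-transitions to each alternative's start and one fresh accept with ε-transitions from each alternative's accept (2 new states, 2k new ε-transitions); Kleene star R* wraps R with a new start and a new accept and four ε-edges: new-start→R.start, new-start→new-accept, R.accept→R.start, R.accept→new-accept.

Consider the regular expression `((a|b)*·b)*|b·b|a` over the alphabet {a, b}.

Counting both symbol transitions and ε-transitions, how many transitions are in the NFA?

By structural recursion:
Each of the 6 symbol leaves contributes 1 transition (1 symbol, 0 ε).
  a|b — 6 transitions (2 symbol, 4 ε)
  (a|b)* — 10 transitions (2 symbol, 8 ε)
  (a|b)*·b — 12 transitions (3 symbol, 9 ε)
  ((a|b)*·b)* — 16 transitions (3 symbol, 13 ε)
  b·b — 3 transitions (2 symbol, 1 ε)
  ((a|b)*·b)*|b·b|a — 26 transitions (6 symbol, 20 ε)

26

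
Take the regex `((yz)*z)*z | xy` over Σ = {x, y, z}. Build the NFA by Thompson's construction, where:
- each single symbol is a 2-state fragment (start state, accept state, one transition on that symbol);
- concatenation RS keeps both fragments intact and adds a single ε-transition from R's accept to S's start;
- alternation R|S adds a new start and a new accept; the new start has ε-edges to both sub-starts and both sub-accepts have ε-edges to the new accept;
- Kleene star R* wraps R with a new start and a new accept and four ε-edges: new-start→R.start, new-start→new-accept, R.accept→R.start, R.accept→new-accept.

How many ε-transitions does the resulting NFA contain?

16

Building bottom-up:
Each of the 6 symbol leaves contributes 0 ε-transitions.
  yz = 1 ε-transition
  (yz)* = 5 ε-transitions
  (yz)*z = 6 ε-transitions
  ((yz)*z)* = 10 ε-transitions
  ((yz)*z)*z = 11 ε-transitions
  xy = 1 ε-transition
  ((yz)*z)*z | xy = 16 ε-transitions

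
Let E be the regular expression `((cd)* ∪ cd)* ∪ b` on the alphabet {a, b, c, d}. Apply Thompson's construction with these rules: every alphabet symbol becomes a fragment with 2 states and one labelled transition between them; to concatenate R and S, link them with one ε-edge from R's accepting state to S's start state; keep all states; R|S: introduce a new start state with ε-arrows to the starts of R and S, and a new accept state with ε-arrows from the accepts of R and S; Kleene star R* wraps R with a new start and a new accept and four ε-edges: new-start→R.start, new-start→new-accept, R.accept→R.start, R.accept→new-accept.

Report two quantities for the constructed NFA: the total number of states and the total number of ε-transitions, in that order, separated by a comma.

18, 18

Per subexpression:
Each of the 5 symbol leaves contributes 2 states and 0 ε-transitions.
  cd — 4 states, 1 ε-transition
  (cd)* — 6 states, 5 ε-transitions
  cd — 4 states, 1 ε-transition
  (cd)* ∪ cd — 12 states, 10 ε-transitions
  ((cd)* ∪ cd)* — 14 states, 14 ε-transitions
  ((cd)* ∪ cd)* ∪ b — 18 states, 18 ε-transitions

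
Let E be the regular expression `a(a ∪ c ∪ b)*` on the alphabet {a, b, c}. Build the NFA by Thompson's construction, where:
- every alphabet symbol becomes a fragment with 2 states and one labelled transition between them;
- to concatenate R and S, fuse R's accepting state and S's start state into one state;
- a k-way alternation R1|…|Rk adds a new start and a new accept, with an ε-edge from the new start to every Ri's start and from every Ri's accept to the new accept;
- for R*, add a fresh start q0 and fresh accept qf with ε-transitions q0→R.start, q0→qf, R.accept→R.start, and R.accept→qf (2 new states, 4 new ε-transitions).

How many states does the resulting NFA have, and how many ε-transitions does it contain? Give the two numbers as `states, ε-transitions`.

By structural recursion:
Each of the 4 symbol leaves contributes 2 states and 0 ε-transitions.
  a ∪ c ∪ b — 8 states, 6 ε-transitions
  (a ∪ c ∪ b)* — 10 states, 10 ε-transitions
  a(a ∪ c ∪ b)* — 11 states, 10 ε-transitions

11, 10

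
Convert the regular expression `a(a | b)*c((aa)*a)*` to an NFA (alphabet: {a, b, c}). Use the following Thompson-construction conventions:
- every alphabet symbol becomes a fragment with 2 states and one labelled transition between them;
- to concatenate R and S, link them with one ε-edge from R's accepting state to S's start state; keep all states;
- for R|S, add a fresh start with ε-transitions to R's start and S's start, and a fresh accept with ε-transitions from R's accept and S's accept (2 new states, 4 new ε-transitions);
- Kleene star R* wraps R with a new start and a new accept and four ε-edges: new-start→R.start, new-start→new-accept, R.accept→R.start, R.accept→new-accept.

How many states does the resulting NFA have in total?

22

By structural recursion:
Each of the 7 symbol leaves contributes a 2-state fragment.
  a | b — 6 states
  (a | b)* — 8 states
  aa — 4 states
  (aa)* — 6 states
  (aa)*a — 8 states
  ((aa)*a)* — 10 states
  a(a | b)*c((aa)*a)* — 22 states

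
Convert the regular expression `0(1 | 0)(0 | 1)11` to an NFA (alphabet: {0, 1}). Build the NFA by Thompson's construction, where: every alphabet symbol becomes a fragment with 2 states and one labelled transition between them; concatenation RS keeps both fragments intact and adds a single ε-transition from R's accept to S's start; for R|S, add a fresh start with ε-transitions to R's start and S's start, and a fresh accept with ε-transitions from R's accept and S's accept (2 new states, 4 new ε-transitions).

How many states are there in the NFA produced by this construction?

18

By structural recursion:
Each of the 7 symbol leaves contributes a 2-state fragment.
  1 | 0 = 6 states
  0 | 1 = 6 states
  0(1 | 0)(0 | 1)11 = 18 states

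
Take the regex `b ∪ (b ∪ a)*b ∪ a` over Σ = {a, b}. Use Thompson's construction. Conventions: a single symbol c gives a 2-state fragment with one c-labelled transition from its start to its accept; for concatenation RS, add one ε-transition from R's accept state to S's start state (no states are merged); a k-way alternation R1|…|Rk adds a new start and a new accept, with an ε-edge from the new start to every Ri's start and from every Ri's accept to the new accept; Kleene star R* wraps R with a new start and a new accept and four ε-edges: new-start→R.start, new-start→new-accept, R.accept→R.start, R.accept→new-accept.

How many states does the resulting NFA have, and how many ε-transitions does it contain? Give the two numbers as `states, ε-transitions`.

Bottom-up over the parse tree:
Each of the 5 symbol leaves contributes 2 states and 0 ε-transitions.
  b ∪ a → 6 states, 4 ε-transitions
  (b ∪ a)* → 8 states, 8 ε-transitions
  (b ∪ a)*b → 10 states, 9 ε-transitions
  b ∪ (b ∪ a)*b ∪ a → 16 states, 15 ε-transitions

16, 15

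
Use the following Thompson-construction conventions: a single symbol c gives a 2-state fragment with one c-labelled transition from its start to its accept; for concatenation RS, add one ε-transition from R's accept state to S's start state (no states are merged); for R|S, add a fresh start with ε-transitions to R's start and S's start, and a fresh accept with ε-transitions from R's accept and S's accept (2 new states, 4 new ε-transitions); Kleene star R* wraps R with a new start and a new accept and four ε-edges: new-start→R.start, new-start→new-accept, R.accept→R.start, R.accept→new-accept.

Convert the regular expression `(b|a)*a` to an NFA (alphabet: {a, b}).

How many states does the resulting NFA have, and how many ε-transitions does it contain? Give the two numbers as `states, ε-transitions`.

10, 9

Bottom-up over the parse tree:
Each of the 3 symbol leaves contributes 2 states and 0 ε-transitions.
  b|a : 6 states, 4 ε-transitions
  (b|a)* : 8 states, 8 ε-transitions
  (b|a)*a : 10 states, 9 ε-transitions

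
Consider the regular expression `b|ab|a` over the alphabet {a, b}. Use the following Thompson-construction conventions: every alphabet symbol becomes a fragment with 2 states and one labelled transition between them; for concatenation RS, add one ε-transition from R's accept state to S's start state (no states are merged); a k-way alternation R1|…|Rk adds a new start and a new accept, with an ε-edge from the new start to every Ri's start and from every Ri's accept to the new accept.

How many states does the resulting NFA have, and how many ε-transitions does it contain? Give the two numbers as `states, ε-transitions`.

Per subexpression:
Each of the 4 symbol leaves contributes 2 states and 0 ε-transitions.
  ab — 4 states, 1 ε-transition
  b|ab|a — 10 states, 7 ε-transitions

10, 7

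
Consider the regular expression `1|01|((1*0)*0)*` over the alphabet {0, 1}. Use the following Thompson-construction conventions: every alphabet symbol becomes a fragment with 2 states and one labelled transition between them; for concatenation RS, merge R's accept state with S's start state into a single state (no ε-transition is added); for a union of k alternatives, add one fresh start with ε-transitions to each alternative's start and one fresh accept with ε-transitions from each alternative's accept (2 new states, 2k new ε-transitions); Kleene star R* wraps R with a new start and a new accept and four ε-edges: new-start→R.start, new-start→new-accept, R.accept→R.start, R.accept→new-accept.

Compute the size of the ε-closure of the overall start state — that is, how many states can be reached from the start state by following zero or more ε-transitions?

11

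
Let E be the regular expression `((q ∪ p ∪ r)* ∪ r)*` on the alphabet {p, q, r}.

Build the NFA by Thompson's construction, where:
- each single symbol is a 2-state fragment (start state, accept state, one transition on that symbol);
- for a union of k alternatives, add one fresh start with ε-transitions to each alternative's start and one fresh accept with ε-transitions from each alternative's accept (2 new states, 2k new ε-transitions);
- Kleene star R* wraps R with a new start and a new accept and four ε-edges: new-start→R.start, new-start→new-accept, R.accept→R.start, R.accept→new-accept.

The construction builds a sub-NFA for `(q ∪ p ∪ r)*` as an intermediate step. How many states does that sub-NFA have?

10

Fragment for `(q ∪ p ∪ r)*`:
Each of the 3 symbol leaves contributes a 2-state fragment.
  q ∪ p ∪ r — 8 states
  (q ∪ p ∪ r)* — 10 states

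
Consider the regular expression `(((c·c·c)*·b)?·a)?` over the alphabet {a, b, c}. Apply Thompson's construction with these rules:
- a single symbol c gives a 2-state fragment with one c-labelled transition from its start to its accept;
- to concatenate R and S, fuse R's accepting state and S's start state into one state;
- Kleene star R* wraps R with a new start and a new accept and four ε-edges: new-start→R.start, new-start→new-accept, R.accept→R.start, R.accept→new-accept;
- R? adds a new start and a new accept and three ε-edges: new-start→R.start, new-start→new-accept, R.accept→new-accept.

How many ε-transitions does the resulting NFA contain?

10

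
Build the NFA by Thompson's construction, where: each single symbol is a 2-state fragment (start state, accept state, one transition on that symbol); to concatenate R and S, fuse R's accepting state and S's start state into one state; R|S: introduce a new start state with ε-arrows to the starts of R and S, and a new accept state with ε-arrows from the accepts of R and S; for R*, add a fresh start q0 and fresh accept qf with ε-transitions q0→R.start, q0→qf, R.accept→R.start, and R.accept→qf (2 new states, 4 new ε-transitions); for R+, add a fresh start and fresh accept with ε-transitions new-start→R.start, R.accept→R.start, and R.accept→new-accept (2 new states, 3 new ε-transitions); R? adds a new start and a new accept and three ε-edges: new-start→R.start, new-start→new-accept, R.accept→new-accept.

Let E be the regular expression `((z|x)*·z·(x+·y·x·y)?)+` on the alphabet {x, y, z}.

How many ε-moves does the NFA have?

Recursing over subexpressions:
Each of the 7 symbol leaves contributes 0 ε-transitions.
  z|x = 4 ε-transitions
  (z|x)* = 8 ε-transitions
  x+ = 3 ε-transitions
  x+·y·x·y = 3 ε-transitions
  (x+·y·x·y)? = 6 ε-transitions
  (z|x)*·z·(x+·y·x·y)? = 14 ε-transitions
  ((z|x)*·z·(x+·y·x·y)?)+ = 17 ε-transitions

17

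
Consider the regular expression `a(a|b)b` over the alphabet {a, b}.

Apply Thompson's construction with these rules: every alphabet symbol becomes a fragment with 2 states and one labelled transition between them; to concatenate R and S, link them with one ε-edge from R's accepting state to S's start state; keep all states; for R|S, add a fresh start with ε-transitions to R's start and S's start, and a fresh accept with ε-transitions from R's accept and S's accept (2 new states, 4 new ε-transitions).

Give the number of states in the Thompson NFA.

By structural recursion:
Each of the 4 symbol leaves contributes a 2-state fragment.
  a|b = 6 states
  a(a|b)b = 10 states

10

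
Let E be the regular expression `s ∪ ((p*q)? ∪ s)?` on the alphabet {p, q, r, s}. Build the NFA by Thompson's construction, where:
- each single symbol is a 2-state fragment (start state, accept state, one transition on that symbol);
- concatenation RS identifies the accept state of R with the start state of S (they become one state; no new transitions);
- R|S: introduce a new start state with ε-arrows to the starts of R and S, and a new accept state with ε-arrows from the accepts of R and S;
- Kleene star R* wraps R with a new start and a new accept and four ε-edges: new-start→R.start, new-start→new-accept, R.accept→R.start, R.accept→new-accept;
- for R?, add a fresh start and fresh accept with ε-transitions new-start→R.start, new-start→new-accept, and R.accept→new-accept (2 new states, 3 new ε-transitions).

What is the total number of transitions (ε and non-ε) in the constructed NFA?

Per subexpression:
Each of the 4 symbol leaves contributes 1 transition (1 symbol, 0 ε).
  p* → 5 transitions (1 symbol, 4 ε)
  p*q → 6 transitions (2 symbol, 4 ε)
  (p*q)? → 9 transitions (2 symbol, 7 ε)
  (p*q)? ∪ s → 14 transitions (3 symbol, 11 ε)
  ((p*q)? ∪ s)? → 17 transitions (3 symbol, 14 ε)
  s ∪ ((p*q)? ∪ s)? → 22 transitions (4 symbol, 18 ε)

22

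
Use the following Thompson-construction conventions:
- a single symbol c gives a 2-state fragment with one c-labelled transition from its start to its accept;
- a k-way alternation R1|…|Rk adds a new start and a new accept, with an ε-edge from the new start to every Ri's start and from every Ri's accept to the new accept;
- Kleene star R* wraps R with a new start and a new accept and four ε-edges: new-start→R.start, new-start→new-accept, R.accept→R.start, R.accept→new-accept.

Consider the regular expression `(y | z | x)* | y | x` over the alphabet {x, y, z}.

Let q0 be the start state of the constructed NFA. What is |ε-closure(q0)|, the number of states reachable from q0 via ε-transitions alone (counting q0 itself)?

Compute the ε-closure size of each fragment's start state recursively; a symbol fragment's start has no outgoing ε-edge, so its closure is just itself (size 1).
  y | z | x — new start ε-reaches every alternative's start; none of them accept ε, so the new accept is not reached: |closure| = 1 + 1 + 1 + 1 = 4
  (y | z | x)* — the star's fresh start ε-reaches both the body's start and the fresh accept: |closure| = 2 + 4 = 6
  (y | z | x)* | y | x — |closure| = 1 (new start) + (6 + 1 + 1) + 1 (new accept, since some branch ε-reaches its own accept) = 10

10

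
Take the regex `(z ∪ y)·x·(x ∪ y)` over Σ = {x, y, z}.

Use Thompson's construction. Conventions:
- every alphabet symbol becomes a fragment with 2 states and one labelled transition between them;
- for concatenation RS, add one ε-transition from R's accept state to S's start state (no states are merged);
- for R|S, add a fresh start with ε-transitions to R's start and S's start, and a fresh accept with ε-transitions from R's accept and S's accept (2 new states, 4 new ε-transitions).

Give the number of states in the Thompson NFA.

Per subexpression:
Each of the 5 symbol leaves contributes a 2-state fragment.
  z ∪ y : 6 states
  x ∪ y : 6 states
  (z ∪ y)·x·(x ∪ y) : 14 states

14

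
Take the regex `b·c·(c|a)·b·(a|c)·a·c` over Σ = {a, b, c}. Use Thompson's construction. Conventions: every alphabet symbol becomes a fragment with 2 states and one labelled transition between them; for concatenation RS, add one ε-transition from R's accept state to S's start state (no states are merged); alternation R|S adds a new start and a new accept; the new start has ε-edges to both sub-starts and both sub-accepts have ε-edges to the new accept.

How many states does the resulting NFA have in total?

22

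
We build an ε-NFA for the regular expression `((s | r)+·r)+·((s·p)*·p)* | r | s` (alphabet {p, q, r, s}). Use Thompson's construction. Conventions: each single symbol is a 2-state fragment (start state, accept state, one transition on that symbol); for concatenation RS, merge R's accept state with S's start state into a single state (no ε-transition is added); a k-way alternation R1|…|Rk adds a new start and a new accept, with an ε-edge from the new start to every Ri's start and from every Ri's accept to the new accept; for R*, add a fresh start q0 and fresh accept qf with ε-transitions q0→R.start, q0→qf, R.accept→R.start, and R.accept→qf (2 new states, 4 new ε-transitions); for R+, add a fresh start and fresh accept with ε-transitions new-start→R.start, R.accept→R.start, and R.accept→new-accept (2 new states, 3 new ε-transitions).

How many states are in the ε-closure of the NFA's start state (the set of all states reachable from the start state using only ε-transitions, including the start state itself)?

8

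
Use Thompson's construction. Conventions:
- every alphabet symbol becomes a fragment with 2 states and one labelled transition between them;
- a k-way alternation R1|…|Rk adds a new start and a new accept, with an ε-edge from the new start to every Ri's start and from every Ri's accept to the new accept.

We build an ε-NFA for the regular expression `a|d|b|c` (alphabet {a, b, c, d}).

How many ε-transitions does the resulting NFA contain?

Building bottom-up:
Each of the 4 symbol leaves contributes 0 ε-transitions.
  a|d|b|c — 8 ε-transitions

8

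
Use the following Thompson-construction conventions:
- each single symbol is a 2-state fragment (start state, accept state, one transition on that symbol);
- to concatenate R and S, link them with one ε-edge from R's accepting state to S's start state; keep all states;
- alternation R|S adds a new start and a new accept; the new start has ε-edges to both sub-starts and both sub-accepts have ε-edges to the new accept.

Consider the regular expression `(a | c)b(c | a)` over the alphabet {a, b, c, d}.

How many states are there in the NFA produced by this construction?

Bottom-up over the parse tree:
Each of the 5 symbol leaves contributes a 2-state fragment.
  a | c — 6 states
  c | a — 6 states
  (a | c)b(c | a) — 14 states

14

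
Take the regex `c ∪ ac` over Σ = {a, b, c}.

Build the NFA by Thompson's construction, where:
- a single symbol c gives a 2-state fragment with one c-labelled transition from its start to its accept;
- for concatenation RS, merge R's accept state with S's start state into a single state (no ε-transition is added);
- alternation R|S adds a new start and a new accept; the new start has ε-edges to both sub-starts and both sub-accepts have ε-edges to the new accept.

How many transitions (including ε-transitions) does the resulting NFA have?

Recursing over subexpressions:
Each of the 3 symbol leaves contributes 1 transition (1 symbol, 0 ε).
  ac = 2 transitions (2 symbol, 0 ε)
  c ∪ ac = 7 transitions (3 symbol, 4 ε)

7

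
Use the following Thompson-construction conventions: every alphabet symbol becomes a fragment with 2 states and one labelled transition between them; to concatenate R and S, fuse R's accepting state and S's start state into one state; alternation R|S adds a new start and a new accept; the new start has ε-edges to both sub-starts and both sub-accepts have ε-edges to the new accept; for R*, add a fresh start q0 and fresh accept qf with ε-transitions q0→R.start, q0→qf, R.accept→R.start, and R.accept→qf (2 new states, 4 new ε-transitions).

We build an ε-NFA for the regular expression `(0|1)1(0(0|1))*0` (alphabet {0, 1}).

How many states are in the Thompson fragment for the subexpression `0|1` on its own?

6

Fragment for `0|1`:
Each of the 2 symbol leaves contributes a 2-state fragment.
  0|1 : 6 states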